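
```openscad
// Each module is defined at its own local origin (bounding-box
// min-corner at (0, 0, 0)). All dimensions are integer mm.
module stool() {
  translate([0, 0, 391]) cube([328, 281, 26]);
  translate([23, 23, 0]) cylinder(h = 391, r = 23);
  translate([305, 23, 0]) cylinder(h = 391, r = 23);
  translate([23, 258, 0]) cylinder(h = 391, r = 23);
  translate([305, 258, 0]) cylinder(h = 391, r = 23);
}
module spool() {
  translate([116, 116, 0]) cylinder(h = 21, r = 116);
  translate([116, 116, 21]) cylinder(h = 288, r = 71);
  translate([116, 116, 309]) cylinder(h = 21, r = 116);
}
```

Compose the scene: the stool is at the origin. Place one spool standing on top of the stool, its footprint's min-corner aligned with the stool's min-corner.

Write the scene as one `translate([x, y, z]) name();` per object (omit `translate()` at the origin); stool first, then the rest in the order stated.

stool();
translate([0, 0, 417]) spool();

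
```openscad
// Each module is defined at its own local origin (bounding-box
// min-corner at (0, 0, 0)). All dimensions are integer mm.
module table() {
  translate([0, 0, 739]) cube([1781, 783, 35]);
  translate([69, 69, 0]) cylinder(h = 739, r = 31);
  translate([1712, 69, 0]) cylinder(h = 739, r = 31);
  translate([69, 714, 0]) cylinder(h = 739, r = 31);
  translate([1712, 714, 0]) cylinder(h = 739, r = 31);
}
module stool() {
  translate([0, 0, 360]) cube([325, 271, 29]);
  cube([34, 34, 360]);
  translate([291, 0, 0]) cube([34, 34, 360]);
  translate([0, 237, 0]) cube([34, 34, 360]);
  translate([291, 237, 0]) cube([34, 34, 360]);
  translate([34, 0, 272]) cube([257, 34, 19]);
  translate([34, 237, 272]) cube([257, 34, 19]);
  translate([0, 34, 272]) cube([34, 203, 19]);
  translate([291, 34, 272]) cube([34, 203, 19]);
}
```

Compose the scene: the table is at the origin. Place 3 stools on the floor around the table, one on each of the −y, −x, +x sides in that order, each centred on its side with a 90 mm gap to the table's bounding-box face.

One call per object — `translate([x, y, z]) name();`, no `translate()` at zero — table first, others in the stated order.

table();
translate([728, -361, 0]) stool();
translate([-415, 256, 0]) stool();
translate([1871, 256, 0]) stool();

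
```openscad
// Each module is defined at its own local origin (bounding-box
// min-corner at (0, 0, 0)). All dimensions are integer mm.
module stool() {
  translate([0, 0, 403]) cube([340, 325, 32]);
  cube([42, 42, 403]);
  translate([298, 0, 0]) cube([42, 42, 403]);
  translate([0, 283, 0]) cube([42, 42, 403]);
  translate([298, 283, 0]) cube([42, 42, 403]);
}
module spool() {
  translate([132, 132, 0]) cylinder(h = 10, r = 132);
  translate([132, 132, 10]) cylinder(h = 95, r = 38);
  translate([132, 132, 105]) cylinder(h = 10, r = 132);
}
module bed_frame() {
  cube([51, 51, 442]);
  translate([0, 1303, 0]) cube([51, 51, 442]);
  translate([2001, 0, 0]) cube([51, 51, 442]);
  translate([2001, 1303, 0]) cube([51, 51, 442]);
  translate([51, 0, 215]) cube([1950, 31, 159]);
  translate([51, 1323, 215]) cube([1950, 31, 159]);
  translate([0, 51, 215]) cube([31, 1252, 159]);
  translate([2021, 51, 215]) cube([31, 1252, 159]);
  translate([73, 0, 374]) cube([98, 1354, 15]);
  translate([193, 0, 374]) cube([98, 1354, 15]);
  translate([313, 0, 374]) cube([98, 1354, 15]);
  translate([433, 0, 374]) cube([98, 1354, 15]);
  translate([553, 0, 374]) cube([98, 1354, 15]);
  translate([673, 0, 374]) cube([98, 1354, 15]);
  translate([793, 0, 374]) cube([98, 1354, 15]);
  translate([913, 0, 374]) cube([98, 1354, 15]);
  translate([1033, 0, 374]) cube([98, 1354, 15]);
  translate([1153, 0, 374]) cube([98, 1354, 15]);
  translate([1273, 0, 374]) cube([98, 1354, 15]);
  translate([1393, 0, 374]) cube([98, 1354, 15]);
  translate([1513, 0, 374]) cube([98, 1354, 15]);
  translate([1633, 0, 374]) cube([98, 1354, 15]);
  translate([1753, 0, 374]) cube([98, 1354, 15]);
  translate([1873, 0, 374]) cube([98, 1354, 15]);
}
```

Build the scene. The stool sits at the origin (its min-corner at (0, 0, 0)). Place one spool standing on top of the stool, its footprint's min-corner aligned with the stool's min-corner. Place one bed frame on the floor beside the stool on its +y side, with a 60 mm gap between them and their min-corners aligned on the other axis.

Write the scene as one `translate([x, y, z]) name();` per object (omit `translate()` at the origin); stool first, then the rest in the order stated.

stool();
translate([0, 0, 435]) spool();
translate([0, 385, 0]) bed_frame();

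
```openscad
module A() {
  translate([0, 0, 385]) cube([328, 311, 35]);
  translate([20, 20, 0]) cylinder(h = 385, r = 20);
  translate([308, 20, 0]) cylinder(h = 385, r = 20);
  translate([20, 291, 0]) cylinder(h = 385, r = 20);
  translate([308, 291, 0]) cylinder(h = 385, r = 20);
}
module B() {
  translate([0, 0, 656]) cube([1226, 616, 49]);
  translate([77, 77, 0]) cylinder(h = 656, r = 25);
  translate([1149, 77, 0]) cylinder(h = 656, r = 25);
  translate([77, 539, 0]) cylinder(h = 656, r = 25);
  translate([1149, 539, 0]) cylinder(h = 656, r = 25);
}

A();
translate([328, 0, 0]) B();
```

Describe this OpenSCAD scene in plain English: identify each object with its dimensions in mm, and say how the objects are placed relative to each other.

A is a simple wooden stool: a rectangular seat 328 mm (x) by 311 mm (y), 35 mm thick, top face at z = 420 mm, on four round legs, each 40 mm in diameter. The legs rest on z = 0, each leg's axis is inset half a diameter from the nearest pair of seat edges (so the leg's bounding box is flush with the corner).

B is a rectangular dining table. The top is 1226×616×49 mm with its upper surface at z = 705 mm. It stands on four round legs of 50 mm diameter, each leg's bounding box inset 52 mm from the nearest pair of top edges, running from the floor to the underside of the top.

The table is against the stool's +x side, with their −y faces flush.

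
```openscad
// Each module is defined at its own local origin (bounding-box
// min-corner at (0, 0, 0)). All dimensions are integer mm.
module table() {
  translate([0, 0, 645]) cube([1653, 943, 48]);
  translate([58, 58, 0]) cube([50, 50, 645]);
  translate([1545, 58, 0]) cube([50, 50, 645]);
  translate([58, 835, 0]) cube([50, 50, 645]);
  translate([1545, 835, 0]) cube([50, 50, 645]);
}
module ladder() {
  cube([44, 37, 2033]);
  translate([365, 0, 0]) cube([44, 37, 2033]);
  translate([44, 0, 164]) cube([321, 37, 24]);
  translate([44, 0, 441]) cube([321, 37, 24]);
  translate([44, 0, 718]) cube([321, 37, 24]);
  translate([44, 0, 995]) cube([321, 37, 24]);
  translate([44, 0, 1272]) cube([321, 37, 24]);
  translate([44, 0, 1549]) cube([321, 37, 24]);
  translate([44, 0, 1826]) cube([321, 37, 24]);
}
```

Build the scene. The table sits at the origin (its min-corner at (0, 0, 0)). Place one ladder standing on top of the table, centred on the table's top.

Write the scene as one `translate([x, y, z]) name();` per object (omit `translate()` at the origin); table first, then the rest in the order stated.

table();
translate([622, 453, 693]) ladder();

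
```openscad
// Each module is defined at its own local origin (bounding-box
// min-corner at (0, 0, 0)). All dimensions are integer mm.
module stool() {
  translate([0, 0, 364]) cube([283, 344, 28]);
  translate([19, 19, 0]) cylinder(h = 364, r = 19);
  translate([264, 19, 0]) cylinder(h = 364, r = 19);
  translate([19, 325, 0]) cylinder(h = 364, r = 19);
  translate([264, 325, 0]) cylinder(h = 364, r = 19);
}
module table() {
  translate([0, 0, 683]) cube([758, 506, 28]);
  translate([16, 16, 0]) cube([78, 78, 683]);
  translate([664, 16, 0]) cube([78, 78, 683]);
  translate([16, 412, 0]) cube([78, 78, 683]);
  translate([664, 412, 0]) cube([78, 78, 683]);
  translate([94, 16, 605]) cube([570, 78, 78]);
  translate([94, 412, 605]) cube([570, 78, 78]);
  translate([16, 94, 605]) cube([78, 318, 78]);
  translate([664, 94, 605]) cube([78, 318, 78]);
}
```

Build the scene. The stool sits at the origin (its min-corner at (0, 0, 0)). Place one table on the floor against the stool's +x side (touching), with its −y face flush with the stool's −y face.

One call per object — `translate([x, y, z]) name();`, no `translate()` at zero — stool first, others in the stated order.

stool();
translate([283, 0, 0]) table();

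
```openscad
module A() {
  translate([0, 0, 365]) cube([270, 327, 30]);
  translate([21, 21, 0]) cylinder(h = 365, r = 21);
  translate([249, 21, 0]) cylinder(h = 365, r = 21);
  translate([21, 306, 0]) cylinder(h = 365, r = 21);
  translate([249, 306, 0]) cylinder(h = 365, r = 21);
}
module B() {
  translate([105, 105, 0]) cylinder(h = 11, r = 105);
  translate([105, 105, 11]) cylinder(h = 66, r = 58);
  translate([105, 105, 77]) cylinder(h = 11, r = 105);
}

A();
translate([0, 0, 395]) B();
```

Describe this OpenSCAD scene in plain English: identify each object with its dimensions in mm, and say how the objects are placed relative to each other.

A is a simple wooden stool: a rectangular seat 270 mm (x) by 327 mm (y), 30 mm thick, top face at z = 395 mm, on four round legs, each 42 mm in diameter. The legs rest on z = 0, each leg's axis is inset half a diameter from the nearest pair of seat edges (so the leg's bounding box is flush with the corner).

B is a spool: two coaxial disc flanges of radius 105 mm and thickness 11 mm, joined by a core cylinder of radius 58 mm and height 66 mm. The lower flange rests on z = 0 and the three cylinders share a vertical axis.

The spool is on top of the stool.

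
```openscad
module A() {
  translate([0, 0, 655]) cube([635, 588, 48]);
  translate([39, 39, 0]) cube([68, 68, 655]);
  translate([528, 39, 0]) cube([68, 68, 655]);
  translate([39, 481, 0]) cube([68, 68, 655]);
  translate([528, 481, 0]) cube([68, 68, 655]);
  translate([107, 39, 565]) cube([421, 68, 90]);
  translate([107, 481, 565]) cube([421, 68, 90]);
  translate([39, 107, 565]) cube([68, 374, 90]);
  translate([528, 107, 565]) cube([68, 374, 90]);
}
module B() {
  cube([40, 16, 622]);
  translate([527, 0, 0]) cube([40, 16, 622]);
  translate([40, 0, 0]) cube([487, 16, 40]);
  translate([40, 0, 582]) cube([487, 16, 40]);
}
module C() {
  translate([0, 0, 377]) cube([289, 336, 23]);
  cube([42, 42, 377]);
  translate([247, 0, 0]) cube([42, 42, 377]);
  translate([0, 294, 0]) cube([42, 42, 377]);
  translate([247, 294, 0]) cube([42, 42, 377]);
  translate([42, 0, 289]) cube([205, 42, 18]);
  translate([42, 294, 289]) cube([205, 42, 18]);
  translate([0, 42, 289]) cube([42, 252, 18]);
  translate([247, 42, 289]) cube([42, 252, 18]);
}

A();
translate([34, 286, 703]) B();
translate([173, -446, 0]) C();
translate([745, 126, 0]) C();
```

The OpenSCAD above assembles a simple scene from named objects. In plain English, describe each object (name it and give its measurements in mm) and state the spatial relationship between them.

A is a table: top 635 mm (x) × 588 mm (y), 48 mm thick, upper face at z = 703 mm, on four 68×68 mm square legs, each inset 39 mm from the nearest pair of top edges, running from z = 0 to the bottom of the top. Four apron rails, 68 mm thick and 90 mm tall, run between adjacent legs with their top edges flush with the underside of the top and their outer faces flush with the legs' outer faces.

B is a picture frame with a 487×542 mm rectangular opening (x by z) and a uniform 40 mm border on every side. Frame depth is 16 mm along y. It is built from two vertical stiles running the full outside height and two horizontal rails spanning the gap between the stiles.

C is a four-legged stool. The seat is a 289×336×23 mm slab whose top surface is at z = 400 mm; four square legs, each 42×42 mm in cross-section, run from the floor (z = 0) to the underside of the seat, each flush with a corner of the seat. Four stretchers, 42 mm wide and 18 mm tall, connect adjacent legs with their undersides at z = 289 mm, each running between the inner faces of the legs it joins and aligned with the legs' outer faces on the other axis.

The picture frame is on top of the table, centred. Two stools sit around the table at the −y, +x sides.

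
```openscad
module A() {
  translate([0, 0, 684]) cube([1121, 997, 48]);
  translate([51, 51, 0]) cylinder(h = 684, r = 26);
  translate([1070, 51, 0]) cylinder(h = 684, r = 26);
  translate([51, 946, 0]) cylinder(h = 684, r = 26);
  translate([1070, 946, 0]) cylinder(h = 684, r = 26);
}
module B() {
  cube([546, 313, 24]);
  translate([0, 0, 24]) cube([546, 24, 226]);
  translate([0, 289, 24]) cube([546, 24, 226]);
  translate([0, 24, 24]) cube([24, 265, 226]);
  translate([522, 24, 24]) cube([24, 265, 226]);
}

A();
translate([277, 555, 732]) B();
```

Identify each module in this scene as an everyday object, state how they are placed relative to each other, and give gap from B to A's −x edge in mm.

A is a table. B is an open box. The open box is on top of the table. The gap from the open box to the table's −x edge is 277 mm.

The open box's min-x is at 277; the table's min-x is 0; gap = 277 mm.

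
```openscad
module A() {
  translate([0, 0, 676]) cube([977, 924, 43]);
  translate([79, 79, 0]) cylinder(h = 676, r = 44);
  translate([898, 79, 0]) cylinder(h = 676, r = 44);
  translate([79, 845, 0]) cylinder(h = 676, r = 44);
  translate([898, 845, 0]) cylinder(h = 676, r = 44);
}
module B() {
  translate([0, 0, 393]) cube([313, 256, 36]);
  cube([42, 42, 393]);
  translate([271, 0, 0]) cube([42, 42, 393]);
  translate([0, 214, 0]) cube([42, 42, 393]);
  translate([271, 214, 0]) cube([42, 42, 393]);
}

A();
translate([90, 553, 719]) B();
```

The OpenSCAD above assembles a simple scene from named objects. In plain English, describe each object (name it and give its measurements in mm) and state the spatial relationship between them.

A is a table with a 977×924 mm rectangular top, 43 mm thick, top surface at z = 719 mm, supported by four round legs of 88 mm diameter, each leg's bounding box inset 35 mm from the nearest pair of top edges, running from the floor.

B is a simple wooden stool: a rectangular seat 313 mm (x) by 256 mm (y), 36 mm thick, top face at z = 429 mm, on four square legs, each 42×42 mm in cross-section. The legs rest on z = 0, each flush with a corner of the seat.

The stool is on top of the table.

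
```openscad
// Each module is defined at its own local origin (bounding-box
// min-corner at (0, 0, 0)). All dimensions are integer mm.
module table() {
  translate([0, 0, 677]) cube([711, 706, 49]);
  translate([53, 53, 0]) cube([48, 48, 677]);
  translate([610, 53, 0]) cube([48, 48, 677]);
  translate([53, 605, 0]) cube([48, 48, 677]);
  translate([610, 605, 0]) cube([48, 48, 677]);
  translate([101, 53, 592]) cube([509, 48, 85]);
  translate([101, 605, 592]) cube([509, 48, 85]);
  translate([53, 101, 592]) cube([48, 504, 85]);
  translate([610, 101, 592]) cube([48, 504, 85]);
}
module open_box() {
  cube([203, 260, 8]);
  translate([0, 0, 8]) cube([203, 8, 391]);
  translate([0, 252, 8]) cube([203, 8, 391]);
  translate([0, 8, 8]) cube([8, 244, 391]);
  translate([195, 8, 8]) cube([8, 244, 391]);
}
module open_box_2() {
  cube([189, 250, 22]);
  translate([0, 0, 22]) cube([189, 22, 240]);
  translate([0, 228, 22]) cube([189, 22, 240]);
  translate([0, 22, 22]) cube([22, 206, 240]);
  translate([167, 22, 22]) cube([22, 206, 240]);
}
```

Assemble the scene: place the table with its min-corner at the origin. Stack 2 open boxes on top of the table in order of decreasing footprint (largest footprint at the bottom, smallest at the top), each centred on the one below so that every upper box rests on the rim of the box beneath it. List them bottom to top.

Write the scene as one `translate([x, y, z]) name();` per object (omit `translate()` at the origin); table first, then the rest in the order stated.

table();
translate([254, 223, 726]) open_box();
translate([261, 228, 1125]) open_box_2();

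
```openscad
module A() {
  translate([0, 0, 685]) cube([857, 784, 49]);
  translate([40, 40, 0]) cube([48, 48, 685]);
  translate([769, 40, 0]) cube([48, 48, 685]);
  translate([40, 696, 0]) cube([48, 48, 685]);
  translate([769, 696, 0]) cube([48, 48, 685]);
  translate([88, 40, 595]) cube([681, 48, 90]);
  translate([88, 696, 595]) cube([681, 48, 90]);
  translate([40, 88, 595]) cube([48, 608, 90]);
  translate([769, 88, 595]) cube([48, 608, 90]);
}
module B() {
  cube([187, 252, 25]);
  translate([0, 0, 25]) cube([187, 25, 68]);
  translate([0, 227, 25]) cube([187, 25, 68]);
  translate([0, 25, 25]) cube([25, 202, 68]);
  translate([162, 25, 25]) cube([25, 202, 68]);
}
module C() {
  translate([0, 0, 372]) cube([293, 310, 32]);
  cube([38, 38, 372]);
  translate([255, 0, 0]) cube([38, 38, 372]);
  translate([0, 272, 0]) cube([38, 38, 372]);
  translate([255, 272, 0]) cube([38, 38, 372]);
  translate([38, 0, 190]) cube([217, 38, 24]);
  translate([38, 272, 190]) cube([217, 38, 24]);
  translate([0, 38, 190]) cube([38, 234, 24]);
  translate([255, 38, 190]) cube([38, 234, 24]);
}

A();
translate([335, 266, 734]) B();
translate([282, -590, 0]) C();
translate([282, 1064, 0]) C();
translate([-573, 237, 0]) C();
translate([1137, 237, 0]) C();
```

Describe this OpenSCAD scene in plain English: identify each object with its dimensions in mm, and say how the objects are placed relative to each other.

A is a rectangular dining table. The top is 857×784×49 mm with its upper surface at z = 734 mm. It stands on four 48×48 mm square legs, each inset 40 mm from the nearest pair of top edges, running from the floor to the underside of the top. Four apron rails, 48 mm thick and 90 mm tall, run between adjacent legs with their top edges flush with the underside of the top and their outer faces flush with the legs' outer faces.

B is an open storage box with external size 187×252×93 mm and wall thickness 25 mm (the base is also 25 mm thick). The base covers the whole footprint; the four walls stand on the base, with the y-facing walls full-width and the x-facing walls fitting between their inner faces.

C is a simple wooden stool: a rectangular seat 293 mm (x) by 310 mm (y), 32 mm thick, top face at z = 404 mm, on four square legs, each 38×38 mm in cross-section. The legs rest on z = 0, each flush with a corner of the seat. Four stretchers, 38 mm wide and 24 mm tall, connect adjacent legs with their undersides at z = 190 mm, each running between the inner faces of the legs it joins and aligned with the legs' outer faces on the other axis.

The open box is on top of the table, centred. Four stools sit around the table at the −y, +y, −x, +x sides.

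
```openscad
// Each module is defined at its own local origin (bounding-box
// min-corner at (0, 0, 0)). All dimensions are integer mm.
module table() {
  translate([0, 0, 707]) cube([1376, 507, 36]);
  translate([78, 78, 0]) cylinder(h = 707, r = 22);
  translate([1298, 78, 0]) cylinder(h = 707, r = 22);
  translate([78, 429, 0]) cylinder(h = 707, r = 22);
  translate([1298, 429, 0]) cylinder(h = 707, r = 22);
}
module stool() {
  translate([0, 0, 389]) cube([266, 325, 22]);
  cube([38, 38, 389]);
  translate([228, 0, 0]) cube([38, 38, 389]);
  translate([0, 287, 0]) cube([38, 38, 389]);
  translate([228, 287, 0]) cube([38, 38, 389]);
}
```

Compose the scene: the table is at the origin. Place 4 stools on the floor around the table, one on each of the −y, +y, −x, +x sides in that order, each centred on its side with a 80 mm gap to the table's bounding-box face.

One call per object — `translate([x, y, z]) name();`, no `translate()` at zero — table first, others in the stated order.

table();
translate([555, -405, 0]) stool();
translate([555, 587, 0]) stool();
translate([-346, 91, 0]) stool();
translate([1456, 91, 0]) stool();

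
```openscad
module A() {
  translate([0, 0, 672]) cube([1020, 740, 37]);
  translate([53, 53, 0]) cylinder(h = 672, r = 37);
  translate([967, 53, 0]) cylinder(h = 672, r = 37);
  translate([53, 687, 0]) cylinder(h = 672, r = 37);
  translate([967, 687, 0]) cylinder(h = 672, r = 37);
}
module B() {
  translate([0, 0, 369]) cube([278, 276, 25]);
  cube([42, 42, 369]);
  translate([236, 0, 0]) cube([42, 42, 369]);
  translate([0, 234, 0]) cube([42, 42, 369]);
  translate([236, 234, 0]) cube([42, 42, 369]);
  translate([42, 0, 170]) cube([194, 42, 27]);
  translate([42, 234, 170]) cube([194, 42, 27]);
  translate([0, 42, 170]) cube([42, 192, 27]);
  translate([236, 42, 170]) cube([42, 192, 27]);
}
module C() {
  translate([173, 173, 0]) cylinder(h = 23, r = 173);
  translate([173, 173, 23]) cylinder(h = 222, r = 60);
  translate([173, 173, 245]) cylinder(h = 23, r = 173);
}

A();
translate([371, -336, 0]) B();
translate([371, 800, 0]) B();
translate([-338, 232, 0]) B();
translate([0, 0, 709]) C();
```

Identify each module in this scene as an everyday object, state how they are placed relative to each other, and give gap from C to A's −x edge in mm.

The spool's min-x is at 0; the table's min-x is 0; gap = 0 mm.

A is a table. B is a stool. C is a spool. Three stools sit around the table at the −y, +y, −x sides. The spool is on top of the table. The gap from the spool to the table's −x edge is 0 mm.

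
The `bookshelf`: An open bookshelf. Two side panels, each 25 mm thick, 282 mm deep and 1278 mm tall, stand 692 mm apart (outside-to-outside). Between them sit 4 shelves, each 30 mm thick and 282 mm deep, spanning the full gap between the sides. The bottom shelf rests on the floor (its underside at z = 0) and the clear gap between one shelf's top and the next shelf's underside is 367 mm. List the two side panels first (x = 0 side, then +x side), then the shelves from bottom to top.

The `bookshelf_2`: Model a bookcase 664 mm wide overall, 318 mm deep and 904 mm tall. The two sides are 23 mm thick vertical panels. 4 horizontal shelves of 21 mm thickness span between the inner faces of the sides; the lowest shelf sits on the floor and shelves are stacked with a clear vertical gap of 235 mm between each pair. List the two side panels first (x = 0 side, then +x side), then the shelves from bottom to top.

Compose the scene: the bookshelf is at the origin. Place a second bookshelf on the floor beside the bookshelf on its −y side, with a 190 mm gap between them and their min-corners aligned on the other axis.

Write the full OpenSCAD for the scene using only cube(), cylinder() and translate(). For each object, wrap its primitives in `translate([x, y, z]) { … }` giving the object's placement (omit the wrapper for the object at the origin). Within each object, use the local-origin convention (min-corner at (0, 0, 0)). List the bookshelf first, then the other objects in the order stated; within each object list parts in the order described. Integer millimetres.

cube([25, 282, 1278]);
translate([667, 0, 0]) cube([25, 282, 1278]);
translate([25, 0, 0]) cube([642, 282, 30]);
translate([25, 0, 397]) cube([642, 282, 30]);
translate([25, 0, 794]) cube([642, 282, 30]);
translate([25, 0, 1191]) cube([642, 282, 30]);
translate([0, -508, 0]) {
  cube([23, 318, 904]);
  translate([641, 0, 0]) cube([23, 318, 904]);
  translate([23, 0, 0]) cube([618, 318, 21]);
  translate([23, 0, 256]) cube([618, 318, 21]);
  translate([23, 0, 512]) cube([618, 318, 21]);
  translate([23, 0, 768]) cube([618, 318, 21]);
}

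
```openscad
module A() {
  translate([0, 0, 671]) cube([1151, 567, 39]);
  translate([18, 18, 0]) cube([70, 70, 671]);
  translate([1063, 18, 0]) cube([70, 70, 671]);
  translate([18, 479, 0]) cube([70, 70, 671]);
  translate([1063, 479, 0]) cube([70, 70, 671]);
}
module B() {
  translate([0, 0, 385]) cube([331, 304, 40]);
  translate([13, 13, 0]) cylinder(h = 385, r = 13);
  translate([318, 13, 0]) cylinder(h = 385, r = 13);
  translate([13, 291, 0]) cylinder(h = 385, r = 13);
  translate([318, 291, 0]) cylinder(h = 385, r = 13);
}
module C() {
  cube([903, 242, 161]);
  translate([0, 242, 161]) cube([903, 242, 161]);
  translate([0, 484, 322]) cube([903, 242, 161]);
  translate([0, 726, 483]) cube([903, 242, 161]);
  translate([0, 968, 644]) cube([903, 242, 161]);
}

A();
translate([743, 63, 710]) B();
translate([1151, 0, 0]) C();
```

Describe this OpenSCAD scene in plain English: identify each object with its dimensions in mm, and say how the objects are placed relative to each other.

A is a table with a 1151×567 mm rectangular top, 39 mm thick, top surface at z = 710 mm, supported by four 70×70 mm square legs, each inset 18 mm from the nearest pair of top edges, running from the floor.

B is a four-legged stool. The seat is a 331×304×40 mm slab whose top surface is at z = 425 mm; four round legs, each 26 mm in diameter, run from the floor (z = 0) to the underside of the seat, each leg's axis is inset half a diameter from the nearest pair of seat edges (so the leg's bounding box is flush with the corner).

C is a straight staircase of 5 solid steps. Each step is 903 mm wide (x), 242 mm deep (y, the going) and 161 mm tall (the rise). The first step rests on the floor; each subsequent step sits one going further in +y and one rise higher in +z, directly behind and above the previous step with no overlap.

The stool is on top of the table. The staircase is against the table's +x side, with their −y faces flush.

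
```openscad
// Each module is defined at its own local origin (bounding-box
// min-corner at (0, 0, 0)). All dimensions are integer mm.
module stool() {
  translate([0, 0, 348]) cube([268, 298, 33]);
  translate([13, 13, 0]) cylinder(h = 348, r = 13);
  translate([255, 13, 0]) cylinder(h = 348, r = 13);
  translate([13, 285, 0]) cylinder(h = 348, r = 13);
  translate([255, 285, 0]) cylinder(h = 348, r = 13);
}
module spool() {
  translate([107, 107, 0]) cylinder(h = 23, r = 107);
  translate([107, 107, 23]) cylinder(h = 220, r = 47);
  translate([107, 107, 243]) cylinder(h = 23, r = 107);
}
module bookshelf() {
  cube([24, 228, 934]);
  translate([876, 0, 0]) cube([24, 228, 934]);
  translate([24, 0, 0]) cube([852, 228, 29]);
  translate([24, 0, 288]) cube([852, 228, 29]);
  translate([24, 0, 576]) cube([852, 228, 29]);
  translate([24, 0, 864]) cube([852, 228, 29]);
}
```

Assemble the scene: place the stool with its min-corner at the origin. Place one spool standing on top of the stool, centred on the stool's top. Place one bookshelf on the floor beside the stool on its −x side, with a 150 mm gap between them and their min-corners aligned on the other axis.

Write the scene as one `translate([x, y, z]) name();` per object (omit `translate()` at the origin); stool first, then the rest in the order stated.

stool();
translate([27, 42, 381]) spool();
translate([-1050, 0, 0]) bookshelf();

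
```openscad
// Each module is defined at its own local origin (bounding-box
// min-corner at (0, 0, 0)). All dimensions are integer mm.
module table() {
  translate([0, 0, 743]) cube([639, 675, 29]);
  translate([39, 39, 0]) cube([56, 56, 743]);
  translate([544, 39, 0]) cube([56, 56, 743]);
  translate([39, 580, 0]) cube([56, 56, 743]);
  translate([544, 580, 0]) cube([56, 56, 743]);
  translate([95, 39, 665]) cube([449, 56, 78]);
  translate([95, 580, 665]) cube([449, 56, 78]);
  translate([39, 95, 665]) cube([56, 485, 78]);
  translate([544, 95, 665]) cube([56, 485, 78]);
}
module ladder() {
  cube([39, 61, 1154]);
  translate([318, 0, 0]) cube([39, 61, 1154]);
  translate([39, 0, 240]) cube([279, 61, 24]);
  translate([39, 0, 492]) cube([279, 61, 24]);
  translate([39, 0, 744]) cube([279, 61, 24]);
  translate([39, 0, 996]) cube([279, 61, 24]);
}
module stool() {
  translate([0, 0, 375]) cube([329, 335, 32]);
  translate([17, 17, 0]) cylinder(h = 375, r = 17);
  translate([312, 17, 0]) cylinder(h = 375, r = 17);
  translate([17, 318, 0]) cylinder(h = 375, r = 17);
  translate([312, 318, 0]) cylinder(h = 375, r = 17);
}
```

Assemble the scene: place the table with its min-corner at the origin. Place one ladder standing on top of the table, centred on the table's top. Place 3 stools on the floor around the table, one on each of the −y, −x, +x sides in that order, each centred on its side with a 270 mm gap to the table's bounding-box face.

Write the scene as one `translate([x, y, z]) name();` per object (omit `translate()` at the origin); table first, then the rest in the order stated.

table();
translate([141, 307, 772]) ladder();
translate([155, -605, 0]) stool();
translate([-599, 170, 0]) stool();
translate([909, 170, 0]) stool();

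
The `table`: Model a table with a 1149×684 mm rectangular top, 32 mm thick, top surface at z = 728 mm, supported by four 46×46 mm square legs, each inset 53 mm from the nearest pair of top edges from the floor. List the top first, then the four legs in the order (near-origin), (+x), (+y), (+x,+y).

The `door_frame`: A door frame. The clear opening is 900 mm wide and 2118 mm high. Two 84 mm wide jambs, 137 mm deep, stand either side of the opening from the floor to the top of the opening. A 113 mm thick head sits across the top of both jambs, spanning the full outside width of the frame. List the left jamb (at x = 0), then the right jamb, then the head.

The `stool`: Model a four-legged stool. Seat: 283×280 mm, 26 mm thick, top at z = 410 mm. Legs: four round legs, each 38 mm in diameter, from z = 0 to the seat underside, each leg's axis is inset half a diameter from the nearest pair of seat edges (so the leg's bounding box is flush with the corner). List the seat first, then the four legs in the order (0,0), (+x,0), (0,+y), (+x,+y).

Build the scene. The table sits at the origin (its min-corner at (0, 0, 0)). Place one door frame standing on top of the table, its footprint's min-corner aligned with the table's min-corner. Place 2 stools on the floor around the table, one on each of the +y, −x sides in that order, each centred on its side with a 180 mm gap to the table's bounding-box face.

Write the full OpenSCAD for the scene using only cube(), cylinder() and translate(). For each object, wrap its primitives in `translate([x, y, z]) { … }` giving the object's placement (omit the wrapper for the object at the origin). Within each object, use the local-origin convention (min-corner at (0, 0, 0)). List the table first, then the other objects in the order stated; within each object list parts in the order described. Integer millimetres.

translate([0, 0, 696]) cube([1149, 684, 32]);
translate([53, 53, 0]) cube([46, 46, 696]);
translate([1050, 53, 0]) cube([46, 46, 696]);
translate([53, 585, 0]) cube([46, 46, 696]);
translate([1050, 585, 0]) cube([46, 46, 696]);
translate([0, 0, 728]) {
  cube([84, 137, 2118]);
  translate([984, 0, 0]) cube([84, 137, 2118]);
  translate([0, 0, 2118]) cube([1068, 137, 113]);
}
translate([433, 864, 0]) {
  translate([0, 0, 384]) cube([283, 280, 26]);
  translate([19, 19, 0]) cylinder(h = 384, r = 19);
  translate([264, 19, 0]) cylinder(h = 384, r = 19);
  translate([19, 261, 0]) cylinder(h = 384, r = 19);
  translate([264, 261, 0]) cylinder(h = 384, r = 19);
}
translate([-463, 202, 0]) {
  translate([0, 0, 384]) cube([283, 280, 26]);
  translate([19, 19, 0]) cylinder(h = 384, r = 19);
  translate([264, 19, 0]) cylinder(h = 384, r = 19);
  translate([19, 261, 0]) cylinder(h = 384, r = 19);
  translate([264, 261, 0]) cylinder(h = 384, r = 19);
}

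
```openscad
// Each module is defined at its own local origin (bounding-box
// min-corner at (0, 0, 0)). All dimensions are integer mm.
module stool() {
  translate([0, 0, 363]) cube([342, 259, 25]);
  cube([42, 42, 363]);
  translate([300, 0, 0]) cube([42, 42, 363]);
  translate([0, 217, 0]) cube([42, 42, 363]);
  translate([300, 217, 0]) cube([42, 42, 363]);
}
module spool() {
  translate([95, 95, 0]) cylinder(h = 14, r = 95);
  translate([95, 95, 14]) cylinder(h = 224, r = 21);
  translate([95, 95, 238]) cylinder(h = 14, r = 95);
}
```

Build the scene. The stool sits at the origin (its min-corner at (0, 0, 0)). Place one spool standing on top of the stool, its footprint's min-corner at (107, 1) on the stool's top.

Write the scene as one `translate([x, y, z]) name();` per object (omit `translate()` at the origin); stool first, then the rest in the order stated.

stool();
translate([107, 1, 388]) spool();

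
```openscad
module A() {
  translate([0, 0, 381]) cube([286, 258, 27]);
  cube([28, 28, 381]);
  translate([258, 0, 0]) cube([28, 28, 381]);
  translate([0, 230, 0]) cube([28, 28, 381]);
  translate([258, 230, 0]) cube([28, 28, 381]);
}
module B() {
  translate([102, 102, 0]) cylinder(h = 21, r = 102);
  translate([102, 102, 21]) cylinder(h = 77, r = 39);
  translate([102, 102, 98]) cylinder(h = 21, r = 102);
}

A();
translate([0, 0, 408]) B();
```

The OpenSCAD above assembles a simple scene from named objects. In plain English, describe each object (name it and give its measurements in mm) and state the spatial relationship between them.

A is a four-legged stool. The seat is 286×258 mm, 27 mm thick, top at z = 408 mm. It stands on four square legs, each 28×28 mm in cross-section, from z = 0 to the seat underside, each flush with a corner of the seat.

B is a spool: two coaxial disc flanges of radius 102 mm and thickness 21 mm, joined by a core cylinder of radius 39 mm and height 77 mm. The lower flange rests on z = 0 and the three cylinders share a vertical axis.

The spool is on top of the stool.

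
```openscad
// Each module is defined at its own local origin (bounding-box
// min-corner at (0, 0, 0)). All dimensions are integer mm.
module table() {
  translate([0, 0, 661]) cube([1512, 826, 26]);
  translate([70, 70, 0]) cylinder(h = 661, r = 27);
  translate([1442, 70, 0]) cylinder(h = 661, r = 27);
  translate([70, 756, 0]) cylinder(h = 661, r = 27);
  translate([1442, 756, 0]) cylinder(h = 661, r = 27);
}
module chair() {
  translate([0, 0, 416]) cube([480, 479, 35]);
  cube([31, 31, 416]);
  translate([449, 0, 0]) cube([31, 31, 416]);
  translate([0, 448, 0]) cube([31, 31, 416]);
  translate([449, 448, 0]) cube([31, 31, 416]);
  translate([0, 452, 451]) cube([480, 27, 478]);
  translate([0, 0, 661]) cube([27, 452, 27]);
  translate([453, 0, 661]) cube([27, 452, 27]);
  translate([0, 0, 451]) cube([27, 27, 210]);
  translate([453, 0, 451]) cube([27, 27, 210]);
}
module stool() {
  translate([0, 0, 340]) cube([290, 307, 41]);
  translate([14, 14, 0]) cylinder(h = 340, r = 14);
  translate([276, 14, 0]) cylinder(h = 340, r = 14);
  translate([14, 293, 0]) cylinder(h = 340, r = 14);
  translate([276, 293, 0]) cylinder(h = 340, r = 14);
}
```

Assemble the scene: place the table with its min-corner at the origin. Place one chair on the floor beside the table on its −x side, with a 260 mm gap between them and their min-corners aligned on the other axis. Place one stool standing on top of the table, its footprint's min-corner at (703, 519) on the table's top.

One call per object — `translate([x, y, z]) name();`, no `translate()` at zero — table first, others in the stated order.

table();
translate([-740, 0, 0]) chair();
translate([703, 519, 687]) stool();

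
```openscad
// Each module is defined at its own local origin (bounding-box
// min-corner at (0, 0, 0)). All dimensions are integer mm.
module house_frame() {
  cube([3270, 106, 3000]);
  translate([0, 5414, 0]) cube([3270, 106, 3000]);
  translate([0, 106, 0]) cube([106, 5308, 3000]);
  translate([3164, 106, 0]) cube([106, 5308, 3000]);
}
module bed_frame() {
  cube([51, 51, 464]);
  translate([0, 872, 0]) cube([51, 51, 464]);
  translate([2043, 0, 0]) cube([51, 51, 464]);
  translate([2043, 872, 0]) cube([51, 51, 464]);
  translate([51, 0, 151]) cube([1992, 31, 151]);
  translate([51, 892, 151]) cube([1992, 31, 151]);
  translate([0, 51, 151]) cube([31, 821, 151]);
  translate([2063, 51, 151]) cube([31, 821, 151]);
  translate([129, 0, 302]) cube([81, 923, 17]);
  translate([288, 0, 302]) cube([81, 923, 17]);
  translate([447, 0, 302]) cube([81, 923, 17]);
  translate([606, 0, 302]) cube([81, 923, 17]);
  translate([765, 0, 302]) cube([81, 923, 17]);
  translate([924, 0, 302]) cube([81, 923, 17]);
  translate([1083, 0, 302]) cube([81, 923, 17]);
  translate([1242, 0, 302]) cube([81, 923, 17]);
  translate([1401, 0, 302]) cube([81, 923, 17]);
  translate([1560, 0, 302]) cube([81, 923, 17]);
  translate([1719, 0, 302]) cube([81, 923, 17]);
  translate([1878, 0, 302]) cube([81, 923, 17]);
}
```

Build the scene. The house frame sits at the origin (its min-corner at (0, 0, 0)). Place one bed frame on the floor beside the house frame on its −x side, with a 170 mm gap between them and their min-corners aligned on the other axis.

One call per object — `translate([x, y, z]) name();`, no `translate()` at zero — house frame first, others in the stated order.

house_frame();
translate([-2264, 0, 0]) bed_frame();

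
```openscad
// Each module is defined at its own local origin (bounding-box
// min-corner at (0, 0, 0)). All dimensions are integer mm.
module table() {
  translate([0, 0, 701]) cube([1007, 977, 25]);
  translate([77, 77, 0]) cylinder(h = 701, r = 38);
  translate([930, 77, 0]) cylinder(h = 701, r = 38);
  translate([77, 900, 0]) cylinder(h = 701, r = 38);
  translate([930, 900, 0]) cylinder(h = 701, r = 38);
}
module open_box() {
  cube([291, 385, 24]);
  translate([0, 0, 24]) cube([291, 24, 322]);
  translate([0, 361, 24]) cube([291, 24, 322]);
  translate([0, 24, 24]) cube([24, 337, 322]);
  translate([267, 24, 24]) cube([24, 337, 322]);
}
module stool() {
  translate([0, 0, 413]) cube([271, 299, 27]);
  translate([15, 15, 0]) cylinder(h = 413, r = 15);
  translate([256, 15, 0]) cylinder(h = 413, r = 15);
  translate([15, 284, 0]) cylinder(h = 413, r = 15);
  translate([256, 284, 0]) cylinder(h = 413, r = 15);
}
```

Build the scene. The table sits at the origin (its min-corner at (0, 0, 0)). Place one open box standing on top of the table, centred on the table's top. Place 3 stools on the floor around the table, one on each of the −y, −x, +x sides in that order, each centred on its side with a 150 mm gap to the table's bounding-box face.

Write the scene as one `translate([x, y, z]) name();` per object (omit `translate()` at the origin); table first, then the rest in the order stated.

table();
translate([358, 296, 726]) open_box();
translate([368, -449, 0]) stool();
translate([-421, 339, 0]) stool();
translate([1157, 339, 0]) stool();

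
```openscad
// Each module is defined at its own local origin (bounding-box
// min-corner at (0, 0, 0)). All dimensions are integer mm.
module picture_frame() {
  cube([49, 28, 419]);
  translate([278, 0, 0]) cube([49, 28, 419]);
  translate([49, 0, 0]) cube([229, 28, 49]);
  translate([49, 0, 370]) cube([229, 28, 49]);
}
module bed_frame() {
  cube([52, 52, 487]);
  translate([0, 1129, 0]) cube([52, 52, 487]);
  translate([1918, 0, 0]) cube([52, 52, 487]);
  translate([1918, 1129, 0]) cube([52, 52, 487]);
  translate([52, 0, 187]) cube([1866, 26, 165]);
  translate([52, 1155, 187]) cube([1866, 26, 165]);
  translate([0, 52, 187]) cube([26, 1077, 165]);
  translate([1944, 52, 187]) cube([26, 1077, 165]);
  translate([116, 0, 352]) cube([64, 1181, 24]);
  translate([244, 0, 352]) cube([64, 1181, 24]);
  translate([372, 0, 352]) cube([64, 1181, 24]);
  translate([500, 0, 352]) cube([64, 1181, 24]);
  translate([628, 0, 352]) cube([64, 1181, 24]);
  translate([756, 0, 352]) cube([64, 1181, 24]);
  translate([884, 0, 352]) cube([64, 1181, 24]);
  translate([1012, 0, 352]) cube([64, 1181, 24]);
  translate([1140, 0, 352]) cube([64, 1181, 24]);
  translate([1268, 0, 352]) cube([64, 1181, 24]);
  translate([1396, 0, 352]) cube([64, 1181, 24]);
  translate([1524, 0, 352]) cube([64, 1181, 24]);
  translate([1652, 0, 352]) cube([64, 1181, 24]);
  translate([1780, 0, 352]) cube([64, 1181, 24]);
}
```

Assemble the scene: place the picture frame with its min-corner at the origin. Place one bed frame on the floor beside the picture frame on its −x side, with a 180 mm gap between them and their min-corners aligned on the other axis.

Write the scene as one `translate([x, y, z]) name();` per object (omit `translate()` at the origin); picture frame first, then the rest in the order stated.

picture_frame();
translate([-2150, 0, 0]) bed_frame();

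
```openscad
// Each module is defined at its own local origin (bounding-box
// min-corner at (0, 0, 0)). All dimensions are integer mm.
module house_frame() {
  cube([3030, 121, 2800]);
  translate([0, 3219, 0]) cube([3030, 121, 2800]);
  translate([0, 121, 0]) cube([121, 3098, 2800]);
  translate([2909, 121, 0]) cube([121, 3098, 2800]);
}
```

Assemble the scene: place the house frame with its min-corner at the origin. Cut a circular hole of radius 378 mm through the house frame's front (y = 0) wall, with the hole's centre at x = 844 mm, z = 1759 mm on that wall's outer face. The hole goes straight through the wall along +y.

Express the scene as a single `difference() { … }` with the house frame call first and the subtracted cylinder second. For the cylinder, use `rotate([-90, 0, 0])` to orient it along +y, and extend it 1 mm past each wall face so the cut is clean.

difference() {
  house_frame();
  translate([844, -1, 1759]) rotate([-90, 0, 0]) cylinder(h = 123, r = 378);
}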